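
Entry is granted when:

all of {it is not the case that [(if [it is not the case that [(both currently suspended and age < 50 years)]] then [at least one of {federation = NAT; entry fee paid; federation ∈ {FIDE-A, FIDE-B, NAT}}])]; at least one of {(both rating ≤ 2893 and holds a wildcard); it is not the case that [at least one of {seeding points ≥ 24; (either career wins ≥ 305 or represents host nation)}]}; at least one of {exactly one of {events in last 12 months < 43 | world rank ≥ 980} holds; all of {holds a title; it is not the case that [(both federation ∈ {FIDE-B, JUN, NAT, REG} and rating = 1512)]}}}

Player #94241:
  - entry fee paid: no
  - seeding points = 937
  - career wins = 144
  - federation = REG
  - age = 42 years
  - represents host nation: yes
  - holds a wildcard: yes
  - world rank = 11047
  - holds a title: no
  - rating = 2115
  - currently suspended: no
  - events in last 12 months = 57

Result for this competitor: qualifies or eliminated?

Atomic conditions:
  currently suspended: no → false
  age < 50 years: 42 < 50 is true
  federation = NAT: REG == NAT is false
  entry fee paid: no → false
  federation ∈ {FIDE-A, FIDE-B, NAT}: REG is not in the set → false
  rating ≤ 2893: 2115 ≤ 2893 is true
  holds a wildcard: yes → true
  seeding points ≥ 24: 937 ≥ 24 is true
  career wins ≥ 305: 144 ≥ 305 is false
  represents host nation: yes → true
  events in last 12 months < 43: 57 < 43 is false
  world rank ≥ 980: 11047 ≥ 980 is true
  holds a title: no → false
  federation ∈ {FIDE-B, JUN, NAT, REG}: REG is in the set → true
  rating = 1512: 2115 == 1512 is false
Combine:
[1.1.1.1] false AND true = false
[1.1.1] NOT false = true
[1.1.2] false OR false OR false = false
[1.1] true → false = false
[1] NOT false = true
[2.1] true AND true = true
[2.2.1.2] false OR true = true
[2.2.1] true OR true = true
[2.2] NOT true = false
[2] true OR false = true
[3.1] exactly-one(false, true) = true
[3.2.2.1] true AND false = false
[3.2.2] NOT false = true
[3.2] false AND true = false
[3] true OR false = true
[root] true AND true AND true = true
Overall: true → qualifies

Qualifies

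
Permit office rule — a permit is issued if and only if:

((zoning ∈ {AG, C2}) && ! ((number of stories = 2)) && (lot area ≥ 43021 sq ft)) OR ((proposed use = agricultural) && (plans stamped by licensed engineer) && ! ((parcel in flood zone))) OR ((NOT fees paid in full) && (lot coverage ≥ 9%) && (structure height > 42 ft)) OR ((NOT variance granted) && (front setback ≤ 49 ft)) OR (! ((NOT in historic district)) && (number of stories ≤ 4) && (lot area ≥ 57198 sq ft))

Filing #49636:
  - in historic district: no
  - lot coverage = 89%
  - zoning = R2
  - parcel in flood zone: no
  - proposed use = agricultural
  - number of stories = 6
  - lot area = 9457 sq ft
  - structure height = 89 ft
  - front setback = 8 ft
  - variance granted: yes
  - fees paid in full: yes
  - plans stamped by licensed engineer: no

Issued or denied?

Atomic conditions:
  zoning ∈ {AG, C2}: R2 is not in the set → false
  number of stories = 2: 6 == 2 is false
  lot area ≥ 43021 sq ft: 9457 ≥ 43021 is false
  proposed use = agricultural: agricultural == agricultural is true
  plans stamped by licensed engineer: no → false
  parcel in flood zone: no → false
  NOT fees paid in full: yes → false
  lot coverage ≥ 9%: 89 ≥ 9 is true
  structure height > 42 ft: 89 > 42 is true
  NOT variance granted: yes → false
  front setback ≤ 49 ft: 8 ≤ 49 is true
  NOT in historic district: no → true
  number of stories ≤ 4: 6 ≤ 4 is false
  lot area ≥ 57198 sq ft: 9457 ≥ 57198 is false
Combine:
[1.2] NOT false = true
[1] false AND true AND false = false
[2.3] NOT false = true
[2] true AND false AND true = false
[3] false AND true AND true = false
[4] false AND true = false
[5.1] NOT true = false
[5] false AND false AND false = false
[root] false OR false OR false OR false OR false = false
Overall: false → denied

Denied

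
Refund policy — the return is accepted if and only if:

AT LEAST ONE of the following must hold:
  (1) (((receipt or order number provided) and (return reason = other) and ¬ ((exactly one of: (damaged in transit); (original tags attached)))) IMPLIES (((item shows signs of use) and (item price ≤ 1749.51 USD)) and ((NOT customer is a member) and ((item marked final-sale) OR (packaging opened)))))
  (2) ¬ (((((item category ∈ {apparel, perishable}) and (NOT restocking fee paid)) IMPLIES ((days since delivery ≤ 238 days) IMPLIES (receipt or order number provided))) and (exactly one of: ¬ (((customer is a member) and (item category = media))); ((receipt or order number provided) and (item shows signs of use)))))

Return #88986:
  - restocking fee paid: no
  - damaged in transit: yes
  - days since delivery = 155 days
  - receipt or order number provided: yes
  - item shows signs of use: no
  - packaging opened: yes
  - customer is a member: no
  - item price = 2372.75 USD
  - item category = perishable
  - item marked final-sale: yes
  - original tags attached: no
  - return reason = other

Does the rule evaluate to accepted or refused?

Atomic conditions:
  receipt or order number provided: yes → true
  return reason = other: other == other is true
  damaged in transit: yes → true
  original tags attached: no → false
  item shows signs of use: no → false
  item price ≤ 1749.51 USD: 2372.75 ≤ 1749.51 is false
  NOT customer is a member: no → true
  item marked final-sale: yes → true
  packaging opened: yes → true
  item category ∈ {apparel, perishable}: perishable is in the set → true
  NOT restocking fee paid: no → true
  days since delivery ≤ 238 days: 155 ≤ 238 is true
  customer is a member: no → false
  item category = media: perishable == media is false
Combine:
[1.1.3.1] exactly-one(true, false) = true
[1.1.3] NOT true = false
[1.1] true AND true AND false = false
[1.2.1] false AND false = false
[1.2.2.2] true OR true = true
[1.2.2] true AND true = true
[1.2] false AND true = false
[1] false → false (antecedent false ⇒ implication holds) = true
[2.1.1.1] true AND true = true
[2.1.1.2] true → true = true
[2.1.1] true → true = true
[2.1.2.1.1] false AND false = false
[2.1.2.1] NOT false = true
[2.1.2.2] true AND false = false
[2.1.2] exactly-one(true, false) = true
[2.1] true AND true = true
[2] NOT true = false
[root] true OR false = true
Overall: true → accepted

Accepted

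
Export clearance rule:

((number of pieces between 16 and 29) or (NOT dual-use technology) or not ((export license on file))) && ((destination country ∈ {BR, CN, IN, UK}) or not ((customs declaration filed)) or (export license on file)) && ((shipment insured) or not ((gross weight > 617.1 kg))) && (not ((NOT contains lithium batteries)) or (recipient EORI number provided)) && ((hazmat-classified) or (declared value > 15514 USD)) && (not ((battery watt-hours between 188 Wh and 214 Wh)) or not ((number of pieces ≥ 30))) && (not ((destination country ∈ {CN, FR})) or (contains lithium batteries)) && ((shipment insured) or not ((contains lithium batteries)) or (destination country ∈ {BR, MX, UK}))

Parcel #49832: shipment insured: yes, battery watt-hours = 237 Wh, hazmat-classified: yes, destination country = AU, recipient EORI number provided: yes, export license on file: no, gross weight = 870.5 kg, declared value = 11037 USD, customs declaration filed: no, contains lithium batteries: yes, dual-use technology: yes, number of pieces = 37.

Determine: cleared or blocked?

Cleared

Atomic conditions:
  number of pieces between 16 and 29: 37 in [16, 29] is false
  NOT dual-use technology: yes → false
  export license on file: no → false
  destination country ∈ {BR, CN, IN, UK}: AU is not in the set → false
  customs declaration filed: no → false
  shipment insured: yes → true
  gross weight > 617.1 kg: 870.5 > 617.1 is true
  NOT contains lithium batteries: yes → false
  recipient EORI number provided: yes → true
  hazmat-classified: yes → true
  declared value > 15514 USD: 11037 > 15514 is false
  battery watt-hours between 188 Wh and 214 Wh: 237 in [188, 214] is false
  number of pieces ≥ 30: 37 ≥ 30 is true
  destination country ∈ {CN, FR}: AU is not in the set → false
  contains lithium batteries: yes → true
  destination country ∈ {BR, MX, UK}: AU is not in the set → false
Combine:
[1.3] NOT false = true
[1] false OR false OR true = true
[2.2] NOT false = true
[2] false OR true OR false = true
[3.2] NOT true = false
[3] true OR false = true
[4.1] NOT false = true
[4] true OR true = true
[5] true OR false = true
[6.1] NOT false = true
[6.2] NOT true = false
[6] true OR false = true
[7.1] NOT false = true
[7] true OR true = true
[8.2] NOT true = false
[8] true OR false OR false = true
[root] true AND true AND true AND true AND true AND true AND true AND true = true
Overall: true → cleared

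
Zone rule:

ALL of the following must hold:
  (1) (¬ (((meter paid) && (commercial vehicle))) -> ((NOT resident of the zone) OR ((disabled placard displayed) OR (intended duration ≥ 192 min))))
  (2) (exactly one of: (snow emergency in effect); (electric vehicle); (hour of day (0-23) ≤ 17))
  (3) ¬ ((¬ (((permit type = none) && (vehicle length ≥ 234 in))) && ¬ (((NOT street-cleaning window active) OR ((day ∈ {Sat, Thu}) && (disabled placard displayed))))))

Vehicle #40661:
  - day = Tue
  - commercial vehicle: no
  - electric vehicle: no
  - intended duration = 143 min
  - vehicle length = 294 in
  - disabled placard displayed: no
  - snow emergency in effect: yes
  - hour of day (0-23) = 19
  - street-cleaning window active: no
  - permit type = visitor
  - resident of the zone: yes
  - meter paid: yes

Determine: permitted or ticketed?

Ticketed

Atomic conditions:
  meter paid: yes → true
  commercial vehicle: no → false
  NOT resident of the zone: yes → false
  disabled placard displayed: no → false
  intended duration ≥ 192 min: 143 ≥ 192 is false
  snow emergency in effect: yes → true
  electric vehicle: no → false
  hour of day (0-23) ≤ 17: 19 ≤ 17 is false
  permit type = none: visitor == none is false
  vehicle length ≥ 234 in: 294 ≥ 234 is true
  NOT street-cleaning window active: no → true
  day ∈ {Sat, Thu}: Tue is not in the set → false
Combine:
[1.1.1] true AND false = false
[1.1] NOT false = true
[1.2.2] false OR false = false
[1.2] false OR false = false
[1] true → false = false
[2] exactly-one(true, false, false) = true
[3.1.1.1] false AND true = false
[3.1.1] NOT false = true
[3.1.2.1.2] false AND false = false
[3.1.2.1] true OR false = true
[3.1.2] NOT true = false
[3.1] true AND false = false
[3] NOT false = true
[root] false AND true AND true = false
Overall: false → ticketed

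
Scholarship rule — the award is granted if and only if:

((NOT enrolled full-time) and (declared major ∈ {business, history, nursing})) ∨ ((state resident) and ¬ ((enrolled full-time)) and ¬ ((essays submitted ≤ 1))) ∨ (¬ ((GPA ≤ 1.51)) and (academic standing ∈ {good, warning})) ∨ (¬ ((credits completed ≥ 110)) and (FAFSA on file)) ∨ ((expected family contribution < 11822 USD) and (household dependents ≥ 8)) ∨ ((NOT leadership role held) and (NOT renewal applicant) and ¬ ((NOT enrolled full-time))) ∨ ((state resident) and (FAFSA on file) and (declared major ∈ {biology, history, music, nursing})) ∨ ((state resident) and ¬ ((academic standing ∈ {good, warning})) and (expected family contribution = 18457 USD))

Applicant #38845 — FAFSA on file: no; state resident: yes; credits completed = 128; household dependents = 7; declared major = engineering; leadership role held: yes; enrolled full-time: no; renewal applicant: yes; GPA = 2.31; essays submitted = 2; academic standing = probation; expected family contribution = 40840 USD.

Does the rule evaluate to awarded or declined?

Atomic conditions:
  NOT enrolled full-time: no → true
  declared major ∈ {business, history, nursing}: engineering is not in the set → false
  state resident: yes → true
  enrolled full-time: no → false
  essays submitted ≤ 1: 2 ≤ 1 is false
  GPA ≤ 1.51: 2.31 ≤ 1.51 is false
  academic standing ∈ {good, warning}: probation is not in the set → false
  credits completed ≥ 110: 128 ≥ 110 is true
  FAFSA on file: no → false
  expected family contribution < 11822 USD: 40840 < 11822 is false
  household dependents ≥ 8: 7 ≥ 8 is false
  NOT leadership role held: yes → false
  NOT renewal applicant: yes → false
  declared major ∈ {biology, history, music, nursing}: engineering is not in the set → false
  expected family contribution = 18457 USD: 40840 == 18457 is false
Combine:
[1] true AND false = false
[2.2] NOT false = true
[2.3] NOT false = true
[2] true AND true AND true = true
[3.1] NOT false = true
[3] true AND false = false
[4.1] NOT true = false
[4] false AND false = false
[5] false AND false = false
[6.3] NOT true = false
[6] false AND false AND false = false
[7] true AND false AND false = false
[8.2] NOT false = true
[8] true AND true AND false = false
[root] false OR true OR false OR false OR false OR false OR false OR false = true
Overall: true → awarded

Awarded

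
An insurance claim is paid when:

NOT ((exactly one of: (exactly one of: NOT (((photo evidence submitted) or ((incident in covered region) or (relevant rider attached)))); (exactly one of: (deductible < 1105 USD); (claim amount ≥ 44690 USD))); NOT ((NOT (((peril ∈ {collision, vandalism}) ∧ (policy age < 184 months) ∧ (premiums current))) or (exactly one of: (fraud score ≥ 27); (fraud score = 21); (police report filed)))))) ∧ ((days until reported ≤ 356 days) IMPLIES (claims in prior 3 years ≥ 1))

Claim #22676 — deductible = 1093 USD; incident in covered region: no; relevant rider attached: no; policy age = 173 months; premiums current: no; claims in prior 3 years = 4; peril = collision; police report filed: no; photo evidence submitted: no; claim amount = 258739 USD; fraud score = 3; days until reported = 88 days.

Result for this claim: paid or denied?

Atomic conditions:
  photo evidence submitted: no → false
  incident in covered region: no → false
  relevant rider attached: no → false
  deductible < 1105 USD: 1093 < 1105 is true
  claim amount ≥ 44690 USD: 258739 ≥ 44690 is true
  peril ∈ {collision, vandalism}: collision is in the set → true
  policy age < 184 months: 173 < 184 is true
  premiums current: no → false
  fraud score ≥ 27: 3 ≥ 27 is false
  fraud score = 21: 3 == 21 is false
  police report filed: no → false
  days until reported ≤ 356 days: 88 ≤ 356 is true
  claims in prior 3 years ≥ 1: 4 ≥ 1 is true
Combine:
[1.1.1.1.1.2] false OR false = false
[1.1.1.1.1] false OR false = false
[1.1.1.1] NOT false = true
[1.1.1.2] exactly-one(true, true) = false
[1.1.1] exactly-one(true, false) = true
[1.1.2.1.1.1] true AND true AND false = false
[1.1.2.1.1] NOT false = true
[1.1.2.1.2] exactly-one(false, false, false) = false
[1.1.2.1] true OR false = true
[1.1.2] NOT true = false
[1.1] exactly-one(true, false) = true
[1] NOT true = false
[2] true → true = true
[root] false AND true = false
Overall: false → denied

Denied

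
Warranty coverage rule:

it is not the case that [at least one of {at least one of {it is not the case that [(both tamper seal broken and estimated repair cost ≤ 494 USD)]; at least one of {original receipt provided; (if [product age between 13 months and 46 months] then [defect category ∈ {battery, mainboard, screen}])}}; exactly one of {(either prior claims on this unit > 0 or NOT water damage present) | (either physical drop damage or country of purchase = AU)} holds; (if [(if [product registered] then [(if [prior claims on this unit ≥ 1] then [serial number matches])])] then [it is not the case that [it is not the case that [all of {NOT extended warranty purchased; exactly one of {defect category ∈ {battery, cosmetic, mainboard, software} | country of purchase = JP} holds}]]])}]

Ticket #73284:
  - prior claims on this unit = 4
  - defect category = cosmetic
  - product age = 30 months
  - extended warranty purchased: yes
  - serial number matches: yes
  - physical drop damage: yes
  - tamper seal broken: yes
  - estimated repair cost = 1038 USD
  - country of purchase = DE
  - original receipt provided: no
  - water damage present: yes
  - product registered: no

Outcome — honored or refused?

Refused

Atomic conditions:
  tamper seal broken: yes → true
  estimated repair cost ≤ 494 USD: 1038 ≤ 494 is false
  original receipt provided: no → false
  product age between 13 months and 46 months: 30 in [13, 46] is true
  defect category ∈ {battery, mainboard, screen}: cosmetic is not in the set → false
  prior claims on this unit > 0: 4 > 0 is true
  NOT water damage present: yes → false
  physical drop damage: yes → true
  country of purchase = AU: DE == AU is false
  product registered: no → false
  prior claims on this unit ≥ 1: 4 ≥ 1 is true
  serial number matches: yes → true
  NOT extended warranty purchased: yes → false
  defect category ∈ {battery, cosmetic, mainboard, software}: cosmetic is in the set → true
  country of purchase = JP: DE == JP is false
Combine:
[1.1.1.1] true AND false = false
[1.1.1] NOT false = true
[1.1.2.2] true → false = false
[1.1.2] false OR false = false
[1.1] true OR false = true
[1.2.1] true OR false = true
[1.2.2] true OR false = true
[1.2] exactly-one(true, true) = false
[1.3.1.2] true → true = true
[1.3.1] false → true (antecedent false ⇒ implication holds) = true
[1.3.2.1.1.2] exactly-one(true, false) = true
[1.3.2.1.1] false AND true = false
[1.3.2.1] NOT false = true
[1.3.2] NOT true = false
[1.3] true → false = false
[1] true OR false OR false = true
[root] NOT true = false
Overall: false → refused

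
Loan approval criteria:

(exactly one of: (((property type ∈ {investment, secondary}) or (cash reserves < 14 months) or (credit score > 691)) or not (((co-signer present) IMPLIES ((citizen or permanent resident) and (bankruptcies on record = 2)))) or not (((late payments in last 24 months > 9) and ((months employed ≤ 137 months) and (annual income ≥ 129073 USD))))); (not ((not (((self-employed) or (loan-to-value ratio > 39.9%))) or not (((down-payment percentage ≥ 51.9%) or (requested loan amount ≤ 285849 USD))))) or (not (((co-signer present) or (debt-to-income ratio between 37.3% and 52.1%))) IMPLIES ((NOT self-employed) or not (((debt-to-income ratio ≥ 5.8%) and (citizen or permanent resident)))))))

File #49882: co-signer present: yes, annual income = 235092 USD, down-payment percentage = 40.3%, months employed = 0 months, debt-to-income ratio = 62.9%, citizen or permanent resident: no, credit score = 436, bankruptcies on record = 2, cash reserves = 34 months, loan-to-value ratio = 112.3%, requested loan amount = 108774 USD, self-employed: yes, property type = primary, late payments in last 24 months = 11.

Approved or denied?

Denied

Atomic conditions:
  property type ∈ {investment, secondary}: primary is not in the set → false
  cash reserves < 14 months: 34 < 14 is false
  credit score > 691: 436 > 691 is false
  co-signer present: yes → true
  citizen or permanent resident: no → false
  bankruptcies on record = 2: 2 == 2 is true
  late payments in last 24 months > 9: 11 > 9 is true
  months employed ≤ 137 months: 0 ≤ 137 is true
  annual income ≥ 129073 USD: 235092 ≥ 129073 is true
  self-employed: yes → true
  loan-to-value ratio > 39.9%: 112.3 > 39.9 is true
  down-payment percentage ≥ 51.9%: 40.3 ≥ 51.9 is false
  requested loan amount ≤ 285849 USD: 108774 ≤ 285849 is true
  debt-to-income ratio between 37.3% and 52.1%: 62.9 in [37.3, 52.1] is false
  NOT self-employed: yes → false
  debt-to-income ratio ≥ 5.8%: 62.9 ≥ 5.8 is true
Combine:
[1.1] false OR false OR false = false
[1.2.1.2] false AND true = false
[1.2.1] true → false = false
[1.2] NOT false = true
[1.3.1.2] true AND true = true
[1.3.1] true AND true = true
[1.3] NOT true = false
[1] false OR true OR false = true
[2.1.1.1.1] true OR true = true
[2.1.1.1] NOT true = false
[2.1.1.2.1] false OR true = true
[2.1.1.2] NOT true = false
[2.1.1] false OR false = false
[2.1] NOT false = true
[2.2.1.1] true OR false = true
[2.2.1] NOT true = false
[2.2.2.2.1] true AND false = false
[2.2.2.2] NOT false = true
[2.2.2] false OR true = true
[2.2] false → true (antecedent false ⇒ implication holds) = true
[2] true OR true = true
[root] exactly-one(true, true) = false
Overall: false → denied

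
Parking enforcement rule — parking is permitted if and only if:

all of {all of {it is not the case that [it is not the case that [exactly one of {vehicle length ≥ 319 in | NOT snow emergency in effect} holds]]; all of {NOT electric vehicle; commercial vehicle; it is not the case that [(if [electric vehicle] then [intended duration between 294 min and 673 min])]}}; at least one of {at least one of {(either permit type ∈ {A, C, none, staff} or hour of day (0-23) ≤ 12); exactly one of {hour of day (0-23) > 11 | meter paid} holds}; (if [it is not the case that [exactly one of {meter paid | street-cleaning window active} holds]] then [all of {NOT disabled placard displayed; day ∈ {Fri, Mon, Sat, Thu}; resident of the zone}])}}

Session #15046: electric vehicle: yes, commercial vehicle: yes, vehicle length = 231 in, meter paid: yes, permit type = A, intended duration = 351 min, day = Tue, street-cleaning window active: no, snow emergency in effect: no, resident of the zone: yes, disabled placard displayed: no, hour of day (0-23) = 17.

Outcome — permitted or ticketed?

Ticketed

Atomic conditions:
  vehicle length ≥ 319 in: 231 ≥ 319 is false
  NOT snow emergency in effect: no → true
  NOT electric vehicle: yes → false
  commercial vehicle: yes → true
  electric vehicle: yes → true
  intended duration between 294 min and 673 min: 351 in [294, 673] is true
  permit type ∈ {A, C, none, staff}: A is in the set → true
  hour of day (0-23) ≤ 12: 17 ≤ 12 is false
  hour of day (0-23) > 11: 17 > 11 is true
  meter paid: yes → true
  street-cleaning window active: no → false
  NOT disabled placard displayed: no → true
  day ∈ {Fri, Mon, Sat, Thu}: Tue is not in the set → false
  resident of the zone: yes → true
Combine:
[1.1.1.1] exactly-one(false, true) = true
[1.1.1] NOT true = false
[1.1] NOT false = true
[1.2.3.1] true → true = true
[1.2.3] NOT true = false
[1.2] false AND true AND false = false
[1] true AND false = false
[2.1.1] true OR false = true
[2.1.2] exactly-one(true, true) = false
[2.1] true OR false = true
[2.2.1.1] exactly-one(true, false) = true
[2.2.1] NOT true = false
[2.2.2] true AND false AND true = false
[2.2] false → false (antecedent false ⇒ implication holds) = true
[2] true OR true = true
[root] false AND true = false
Overall: false → ticketed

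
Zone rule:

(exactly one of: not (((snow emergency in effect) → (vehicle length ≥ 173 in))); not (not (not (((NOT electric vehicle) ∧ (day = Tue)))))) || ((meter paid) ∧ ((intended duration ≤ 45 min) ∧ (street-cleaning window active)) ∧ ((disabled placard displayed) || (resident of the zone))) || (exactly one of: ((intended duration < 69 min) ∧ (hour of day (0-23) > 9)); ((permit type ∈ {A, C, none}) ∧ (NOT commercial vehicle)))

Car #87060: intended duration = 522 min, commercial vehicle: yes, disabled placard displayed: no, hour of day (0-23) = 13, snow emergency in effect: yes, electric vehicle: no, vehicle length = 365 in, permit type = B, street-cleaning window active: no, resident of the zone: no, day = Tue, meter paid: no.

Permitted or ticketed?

Ticketed

Atomic conditions:
  snow emergency in effect: yes → true
  vehicle length ≥ 173 in: 365 ≥ 173 is true
  NOT electric vehicle: no → true
  day = Tue: Tue == Tue is true
  meter paid: no → false
  intended duration ≤ 45 min: 522 ≤ 45 is false
  street-cleaning window active: no → false
  disabled placard displayed: no → false
  resident of the zone: no → false
  intended duration < 69 min: 522 < 69 is false
  hour of day (0-23) > 9: 13 > 9 is true
  permit type ∈ {A, C, none}: B is not in the set → false
  NOT commercial vehicle: yes → false
Combine:
[1.1.1] true → true = true
[1.1] NOT true = false
[1.2.1.1.1] true AND true = true
[1.2.1.1] NOT true = false
[1.2.1] NOT false = true
[1.2] NOT true = false
[1] exactly-one(false, false) = false
[2.2] false AND false = false
[2.3] false OR false = false
[2] false AND false AND false = false
[3.1] false AND true = false
[3.2] false AND false = false
[3] exactly-one(false, false) = false
[root] false OR false OR false = false
Overall: false → ticketed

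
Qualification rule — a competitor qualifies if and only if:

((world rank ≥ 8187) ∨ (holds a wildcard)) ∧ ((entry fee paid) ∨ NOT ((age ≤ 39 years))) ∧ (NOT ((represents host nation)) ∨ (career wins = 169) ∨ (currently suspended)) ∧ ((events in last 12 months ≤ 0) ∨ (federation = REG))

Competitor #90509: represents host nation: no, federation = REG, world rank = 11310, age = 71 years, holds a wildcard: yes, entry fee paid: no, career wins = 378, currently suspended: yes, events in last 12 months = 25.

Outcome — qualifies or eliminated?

Atomic conditions:
  world rank ≥ 8187: 11310 ≥ 8187 is true
  holds a wildcard: yes → true
  entry fee paid: no → false
  age ≤ 39 years: 71 ≤ 39 is false
  represents host nation: no → false
  career wins = 169: 378 == 169 is false
  currently suspended: yes → true
  events in last 12 months ≤ 0: 25 ≤ 0 is false
  federation = REG: REG == REG is true
Combine:
[1] true OR true = true
[2.2] NOT false = true
[2] false OR true = true
[3.1] NOT false = true
[3] true OR false OR true = true
[4] false OR true = true
[root] true AND true AND true AND true = true
Overall: true → qualifies

Qualifies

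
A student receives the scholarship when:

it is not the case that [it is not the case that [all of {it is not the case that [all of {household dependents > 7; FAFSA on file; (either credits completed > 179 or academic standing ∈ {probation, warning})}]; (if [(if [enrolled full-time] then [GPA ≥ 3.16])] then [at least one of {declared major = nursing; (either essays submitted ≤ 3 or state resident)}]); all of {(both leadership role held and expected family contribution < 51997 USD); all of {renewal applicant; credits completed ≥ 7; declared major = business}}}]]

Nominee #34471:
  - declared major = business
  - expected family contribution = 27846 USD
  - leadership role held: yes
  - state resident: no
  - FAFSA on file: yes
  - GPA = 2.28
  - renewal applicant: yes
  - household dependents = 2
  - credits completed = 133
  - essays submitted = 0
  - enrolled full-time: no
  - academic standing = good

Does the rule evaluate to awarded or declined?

Atomic conditions:
  household dependents > 7: 2 > 7 is false
  FAFSA on file: yes → true
  credits completed > 179: 133 > 179 is false
  academic standing ∈ {probation, warning}: good is not in the set → false
  enrolled full-time: no → false
  GPA ≥ 3.16: 2.28 ≥ 3.16 is false
  declared major = nursing: business == nursing is false
  essays submitted ≤ 3: 0 ≤ 3 is true
  state resident: no → false
  leadership role held: yes → true
  expected family contribution < 51997 USD: 27846 < 51997 is true
  renewal applicant: yes → true
  credits completed ≥ 7: 133 ≥ 7 is true
  declared major = business: business == business is true
Combine:
[1.1.1.1.3] false OR false = false
[1.1.1.1] false AND true AND false = false
[1.1.1] NOT false = true
[1.1.2.1] false → false (antecedent false ⇒ implication holds) = true
[1.1.2.2.2] true OR false = true
[1.1.2.2] false OR true = true
[1.1.2] true → true = true
[1.1.3.1] true AND true = true
[1.1.3.2] true AND true AND true = true
[1.1.3] true AND true = true
[1.1] true AND true AND true = true
[1] NOT true = false
[root] NOT false = true
Overall: true → awarded

Awarded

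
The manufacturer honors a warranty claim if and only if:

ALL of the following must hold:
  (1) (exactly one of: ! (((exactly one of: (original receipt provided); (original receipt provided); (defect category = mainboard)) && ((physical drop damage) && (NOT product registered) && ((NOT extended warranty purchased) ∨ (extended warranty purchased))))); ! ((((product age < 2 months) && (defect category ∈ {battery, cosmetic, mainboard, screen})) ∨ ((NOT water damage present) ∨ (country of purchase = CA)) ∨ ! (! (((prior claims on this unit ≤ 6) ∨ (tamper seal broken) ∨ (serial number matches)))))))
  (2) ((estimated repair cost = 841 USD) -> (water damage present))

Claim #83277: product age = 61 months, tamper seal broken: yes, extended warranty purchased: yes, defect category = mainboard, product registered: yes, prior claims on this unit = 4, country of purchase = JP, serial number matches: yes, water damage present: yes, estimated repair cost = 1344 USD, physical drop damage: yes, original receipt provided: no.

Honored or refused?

Honored

Atomic conditions:
  original receipt provided: no → false
  defect category = mainboard: mainboard == mainboard is true
  physical drop damage: yes → true
  NOT product registered: yes → false
  NOT extended warranty purchased: yes → false
  extended warranty purchased: yes → true
  product age < 2 months: 61 < 2 is false
  defect category ∈ {battery, cosmetic, mainboard, screen}: mainboard is in the set → true
  NOT water damage present: yes → false
  country of purchase = CA: JP == CA is false
  prior claims on this unit ≤ 6: 4 ≤ 6 is true
  tamper seal broken: yes → true
  serial number matches: yes → true
  estimated repair cost = 841 USD: 1344 == 841 is false
  water damage present: yes → true
Combine:
[1.1.1.1] exactly-one(false, false, true) = true
[1.1.1.2.3] false OR true = true
[1.1.1.2] true AND false AND true = false
[1.1.1] true AND false = false
[1.1] NOT false = true
[1.2.1.1] false AND true = false
[1.2.1.2] false OR false = false
[1.2.1.3.1.1] true OR true OR true = true
[1.2.1.3.1] NOT true = false
[1.2.1.3] NOT false = true
[1.2.1] false OR false OR true = true
[1.2] NOT true = false
[1] exactly-one(true, false) = true
[2] false → true (antecedent false ⇒ implication holds) = true
[root] true AND true = true
Overall: true → honored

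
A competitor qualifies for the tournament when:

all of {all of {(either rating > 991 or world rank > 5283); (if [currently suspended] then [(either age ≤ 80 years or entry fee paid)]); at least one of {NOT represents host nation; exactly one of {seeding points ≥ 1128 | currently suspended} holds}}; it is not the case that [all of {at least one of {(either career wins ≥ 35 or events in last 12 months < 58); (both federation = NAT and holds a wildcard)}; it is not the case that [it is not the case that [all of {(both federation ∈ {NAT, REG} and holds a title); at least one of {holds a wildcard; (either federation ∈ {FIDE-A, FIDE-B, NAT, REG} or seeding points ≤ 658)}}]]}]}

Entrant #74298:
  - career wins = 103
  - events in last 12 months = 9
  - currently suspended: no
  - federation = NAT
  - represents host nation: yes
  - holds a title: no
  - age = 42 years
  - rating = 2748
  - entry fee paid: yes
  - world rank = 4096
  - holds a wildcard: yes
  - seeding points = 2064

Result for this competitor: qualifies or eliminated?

Atomic conditions:
  rating > 991: 2748 > 991 is true
  world rank > 5283: 4096 > 5283 is false
  currently suspended: no → false
  age ≤ 80 years: 42 ≤ 80 is true
  entry fee paid: yes → true
  NOT represents host nation: yes → false
  seeding points ≥ 1128: 2064 ≥ 1128 is true
  career wins ≥ 35: 103 ≥ 35 is true
  events in last 12 months < 58: 9 < 58 is true
  federation = NAT: NAT == NAT is true
  holds a wildcard: yes → true
  federation ∈ {NAT, REG}: NAT is in the set → true
  holds a title: no → false
  federation ∈ {FIDE-A, FIDE-B, NAT, REG}: NAT is in the set → true
  seeding points ≤ 658: 2064 ≤ 658 is false
Combine:
[1.1] true OR false = true
[1.2.2] true OR true = true
[1.2] false → true (antecedent false ⇒ implication holds) = true
[1.3.2] exactly-one(true, false) = true
[1.3] false OR true = true
[1] true AND true AND true = true
[2.1.1.1] true OR true = true
[2.1.1.2] true AND true = true
[2.1.1] true OR true = true
[2.1.2.1.1.1] true AND false = false
[2.1.2.1.1.2.2] true OR false = true
[2.1.2.1.1.2] true OR true = true
[2.1.2.1.1] false AND true = false
[2.1.2.1] NOT false = true
[2.1.2] NOT true = false
[2.1] true AND false = false
[2] NOT false = true
[root] true AND true = true
Overall: true → qualifies

Qualifies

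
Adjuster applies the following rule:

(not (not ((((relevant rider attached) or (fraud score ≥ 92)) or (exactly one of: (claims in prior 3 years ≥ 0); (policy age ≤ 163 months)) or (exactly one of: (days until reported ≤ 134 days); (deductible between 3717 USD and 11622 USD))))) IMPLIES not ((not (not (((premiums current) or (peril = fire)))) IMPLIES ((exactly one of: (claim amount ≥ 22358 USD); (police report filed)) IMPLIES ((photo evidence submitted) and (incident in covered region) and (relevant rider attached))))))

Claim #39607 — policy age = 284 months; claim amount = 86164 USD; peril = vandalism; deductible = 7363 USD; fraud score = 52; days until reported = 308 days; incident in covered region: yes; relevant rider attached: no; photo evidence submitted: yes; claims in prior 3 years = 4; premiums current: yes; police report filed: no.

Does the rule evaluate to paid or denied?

Paid

Atomic conditions:
  relevant rider attached: no → false
  fraud score ≥ 92: 52 ≥ 92 is false
  claims in prior 3 years ≥ 0: 4 ≥ 0 is true
  policy age ≤ 163 months: 284 ≤ 163 is false
  days until reported ≤ 134 days: 308 ≤ 134 is false
  deductible between 3717 USD and 11622 USD: 7363 in [3717, 11622] is true
  premiums current: yes → true
  peril = fire: vandalism == fire is false
  claim amount ≥ 22358 USD: 86164 ≥ 22358 is true
  police report filed: no → false
  photo evidence submitted: yes → true
  incident in covered region: yes → true
Combine:
[1.1.1.1] false OR false = false
[1.1.1.2] exactly-one(true, false) = true
[1.1.1.3] exactly-one(false, true) = true
[1.1.1] false OR true OR true = true
[1.1] NOT true = false
[1] NOT false = true
[2.1.1.1.1] true OR false = true
[2.1.1.1] NOT true = false
[2.1.1] NOT false = true
[2.1.2.1] exactly-one(true, false) = true
[2.1.2.2] true AND true AND false = false
[2.1.2] true → false = false
[2.1] true → false = false
[2] NOT false = true
[root] true → true = true
Overall: true → paid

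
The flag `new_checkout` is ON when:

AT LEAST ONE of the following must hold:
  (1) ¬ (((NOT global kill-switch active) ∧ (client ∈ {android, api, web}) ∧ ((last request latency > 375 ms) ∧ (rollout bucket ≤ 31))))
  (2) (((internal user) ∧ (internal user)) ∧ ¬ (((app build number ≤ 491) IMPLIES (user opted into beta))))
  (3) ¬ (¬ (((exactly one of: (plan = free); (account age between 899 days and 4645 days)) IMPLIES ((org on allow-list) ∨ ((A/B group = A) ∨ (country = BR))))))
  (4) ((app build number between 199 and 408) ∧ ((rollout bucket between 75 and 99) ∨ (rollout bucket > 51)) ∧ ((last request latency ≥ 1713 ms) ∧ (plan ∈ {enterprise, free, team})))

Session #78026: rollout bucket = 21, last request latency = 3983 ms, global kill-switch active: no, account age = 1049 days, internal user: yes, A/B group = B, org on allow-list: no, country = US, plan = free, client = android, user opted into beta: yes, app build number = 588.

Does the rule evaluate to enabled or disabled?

Enabled

Atomic conditions:
  NOT global kill-switch active: no → true
  client ∈ {android, api, web}: android is in the set → true
  last request latency > 375 ms: 3983 > 375 is true
  rollout bucket ≤ 31: 21 ≤ 31 is true
  internal user: yes → true
  app build number ≤ 491: 588 ≤ 491 is false
  user opted into beta: yes → true
  plan = free: free == free is true
  account age between 899 days and 4645 days: 1049 in [899, 4645] is true
  org on allow-list: no → false
  A/B group = A: B == A is false
  country = BR: US == BR is false
  app build number between 199 and 408: 588 in [199, 408] is false
  rollout bucket between 75 and 99: 21 in [75, 99] is false
  rollout bucket > 51: 21 > 51 is false
  last request latency ≥ 1713 ms: 3983 ≥ 1713 is true
  plan ∈ {enterprise, free, team}: free is in the set → true
Combine:
[1.1.3] true AND true = true
[1.1] true AND true AND true = true
[1] NOT true = false
[2.1] true AND true = true
[2.2.1] false → true (antecedent false ⇒ implication holds) = true
[2.2] NOT true = false
[2] true AND false = false
[3.1.1.1] exactly-one(true, true) = false
[3.1.1.2.2] false OR false = false
[3.1.1.2] false OR false = false
[3.1.1] false → false (antecedent false ⇒ implication holds) = true
[3.1] NOT true = false
[3] NOT false = true
[4.2] false OR false = false
[4.3] true AND true = true
[4] false AND false AND true = false
[root] false OR false OR true OR false = true
Overall: true → enabled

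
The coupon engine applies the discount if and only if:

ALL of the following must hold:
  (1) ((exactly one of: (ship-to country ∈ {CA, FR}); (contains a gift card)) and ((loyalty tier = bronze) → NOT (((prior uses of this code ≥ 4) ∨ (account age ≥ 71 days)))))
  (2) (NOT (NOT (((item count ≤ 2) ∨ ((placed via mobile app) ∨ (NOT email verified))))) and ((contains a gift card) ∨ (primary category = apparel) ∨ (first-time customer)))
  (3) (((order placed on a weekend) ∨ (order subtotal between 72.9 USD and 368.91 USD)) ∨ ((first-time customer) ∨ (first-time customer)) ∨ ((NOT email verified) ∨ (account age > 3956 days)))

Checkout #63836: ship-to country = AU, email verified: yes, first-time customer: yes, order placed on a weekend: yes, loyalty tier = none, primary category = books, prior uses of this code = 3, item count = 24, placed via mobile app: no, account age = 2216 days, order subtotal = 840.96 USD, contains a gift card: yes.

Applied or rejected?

Rejected

Atomic conditions:
  ship-to country ∈ {CA, FR}: AU is not in the set → false
  contains a gift card: yes → true
  loyalty tier = bronze: none == bronze is false
  prior uses of this code ≥ 4: 3 ≥ 4 is false
  account age ≥ 71 days: 2216 ≥ 71 is true
  item count ≤ 2: 24 ≤ 2 is false
  placed via mobile app: no → false
  NOT email verified: yes → false
  primary category = apparel: books == apparel is false
  first-time customer: yes → true
  order placed on a weekend: yes → true
  order subtotal between 72.9 USD and 368.91 USD: 840.96 in [72.9, 368.91] is false
  account age > 3956 days: 2216 > 3956 is false
Combine:
[1.1] exactly-one(false, true) = true
[1.2.2.1] false OR true = true
[1.2.2] NOT true = false
[1.2] false → false (antecedent false ⇒ implication holds) = true
[1] true AND true = true
[2.1.1.1.2] false OR false = false
[2.1.1.1] false OR false = false
[2.1.1] NOT false = true
[2.1] NOT true = false
[2.2] true OR false OR true = true
[2] false AND true = false
[3.1] true OR false = true
[3.2] true OR true = true
[3.3] false OR false = false
[3] true OR true OR false = true
[root] true AND false AND true = false
Overall: false → rejected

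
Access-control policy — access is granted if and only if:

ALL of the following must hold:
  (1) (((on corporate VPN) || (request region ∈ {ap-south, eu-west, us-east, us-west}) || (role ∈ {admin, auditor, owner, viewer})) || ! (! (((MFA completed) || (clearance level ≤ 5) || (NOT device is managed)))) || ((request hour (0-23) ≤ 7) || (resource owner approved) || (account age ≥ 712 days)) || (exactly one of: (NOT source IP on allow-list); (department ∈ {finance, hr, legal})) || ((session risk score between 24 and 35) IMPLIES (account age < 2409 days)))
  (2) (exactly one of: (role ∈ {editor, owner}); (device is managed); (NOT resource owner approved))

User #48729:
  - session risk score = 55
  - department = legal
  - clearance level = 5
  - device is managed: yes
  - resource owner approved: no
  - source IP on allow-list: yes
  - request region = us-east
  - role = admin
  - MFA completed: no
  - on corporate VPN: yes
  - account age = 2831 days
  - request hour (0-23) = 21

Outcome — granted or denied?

Denied

Atomic conditions:
  on corporate VPN: yes → true
  request region ∈ {ap-south, eu-west, us-east, us-west}: us-east is in the set → true
  role ∈ {admin, auditor, owner, viewer}: admin is in the set → true
  MFA completed: no → false
  clearance level ≤ 5: 5 ≤ 5 is true
  NOT device is managed: yes → false
  request hour (0-23) ≤ 7: 21 ≤ 7 is false
  resource owner approved: no → false
  account age ≥ 712 days: 2831 ≥ 712 is true
  NOT source IP on allow-list: yes → false
  department ∈ {finance, hr, legal}: legal is in the set → true
  session risk score between 24 and 35: 55 in [24, 35] is false
  account age < 2409 days: 2831 < 2409 is false
  role ∈ {editor, owner}: admin is not in the set → false
  device is managed: yes → true
  NOT resource owner approved: no → true
Combine:
[1.1] true OR true OR true = true
[1.2.1.1] false OR true OR false = true
[1.2.1] NOT true = false
[1.2] NOT false = true
[1.3] false OR false OR true = true
[1.4] exactly-one(false, true) = true
[1.5] false → false (antecedent false ⇒ implication holds) = true
[1] true OR true OR true OR true OR true = true
[2] exactly-one(false, true, true) = false
[root] true AND false = false
Overall: false → denied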